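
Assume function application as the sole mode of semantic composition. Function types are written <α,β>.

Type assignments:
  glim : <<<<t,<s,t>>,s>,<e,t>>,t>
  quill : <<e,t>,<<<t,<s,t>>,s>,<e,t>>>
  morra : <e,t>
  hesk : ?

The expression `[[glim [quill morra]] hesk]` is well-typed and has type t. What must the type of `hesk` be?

[[glim [quill morra]] hesk] must have type t. The sister [glim [quill morra]] has type t; that is not a function onto t, so hesk must be the functor, of type <t,t>.

<t,t>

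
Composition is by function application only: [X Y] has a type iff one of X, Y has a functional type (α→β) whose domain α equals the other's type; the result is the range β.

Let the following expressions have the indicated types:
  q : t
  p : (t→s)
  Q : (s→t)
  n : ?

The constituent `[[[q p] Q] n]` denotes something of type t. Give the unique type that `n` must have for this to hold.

At [[[q p] Q] n] (required: t): [[q p] Q] is t, which is not a function with range t; hence n is the functor — type (t→t).

(t→t)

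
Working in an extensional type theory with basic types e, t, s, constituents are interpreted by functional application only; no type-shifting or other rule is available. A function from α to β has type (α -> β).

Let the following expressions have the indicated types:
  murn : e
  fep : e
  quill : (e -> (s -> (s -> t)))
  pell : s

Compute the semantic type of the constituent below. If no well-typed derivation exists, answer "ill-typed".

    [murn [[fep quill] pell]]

At [fep quill], quill : (e -> (s -> (s -> t))) takes fep : e, giving (s -> (s -> t)).
At [[fep quill] pell], [fep quill] : (s -> (s -> t)) takes pell : s, giving (s -> t).
[murn [[fep quill] pell]]: e and (s -> t) cannot combine by function application — type clash.

ill-typed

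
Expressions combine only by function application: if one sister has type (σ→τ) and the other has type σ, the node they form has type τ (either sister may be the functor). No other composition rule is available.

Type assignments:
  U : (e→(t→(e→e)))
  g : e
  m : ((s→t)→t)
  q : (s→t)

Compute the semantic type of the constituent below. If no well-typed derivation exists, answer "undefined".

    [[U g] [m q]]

(e→e)

[U g] — U of type (e→(t→(e→e))) combines with g of type e: type (t→(e→e)).
[m q] — m of type ((s→t)→t) combines with q of type (s→t): type t.
[[U g] [m q]] — [U g] of type (t→(e→e)) combines with [m q] of type t: type (e→e).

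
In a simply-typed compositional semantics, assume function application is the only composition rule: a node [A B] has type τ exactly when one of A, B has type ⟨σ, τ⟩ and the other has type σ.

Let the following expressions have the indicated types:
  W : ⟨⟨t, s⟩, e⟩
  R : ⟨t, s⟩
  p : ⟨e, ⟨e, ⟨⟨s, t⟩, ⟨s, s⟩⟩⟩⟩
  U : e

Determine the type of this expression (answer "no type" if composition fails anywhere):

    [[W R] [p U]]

⟨⟨s, t⟩, ⟨s, s⟩⟩

[W R]: functor W : ⟨⟨t, s⟩, e⟩, argument R : ⟨t, s⟩; result e.
[p U]: functor p : ⟨e, ⟨e, ⟨⟨s, t⟩, ⟨s, s⟩⟩⟩⟩, argument U : e; result ⟨e, ⟨⟨s, t⟩, ⟨s, s⟩⟩⟩.
[[W R] [p U]]: functor [p U] : ⟨e, ⟨⟨s, t⟩, ⟨s, s⟩⟩⟩, argument [W R] : e; result ⟨⟨s, t⟩, ⟨s, s⟩⟩.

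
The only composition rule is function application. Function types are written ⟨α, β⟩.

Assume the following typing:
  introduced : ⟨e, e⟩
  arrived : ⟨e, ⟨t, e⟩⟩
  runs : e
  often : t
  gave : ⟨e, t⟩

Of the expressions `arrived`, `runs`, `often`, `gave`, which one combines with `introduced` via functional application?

runs

arrived : ⟨e, ⟨t, e⟩⟩ — introduced needs e; arrived needs e; neither fits.
runs — combines: introduced : ⟨e, e⟩ takes runs : e as argument, giving e.
often : t — introduced needs e; often needs nothing (atomic); neither fits.
gave : ⟨e, t⟩ — introduced needs e; gave needs e; neither fits.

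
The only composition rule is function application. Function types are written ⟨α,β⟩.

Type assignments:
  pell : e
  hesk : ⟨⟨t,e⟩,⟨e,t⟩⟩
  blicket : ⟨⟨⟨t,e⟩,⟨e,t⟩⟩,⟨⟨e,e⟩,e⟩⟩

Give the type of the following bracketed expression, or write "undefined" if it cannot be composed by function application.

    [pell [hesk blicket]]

[hesk blicket]: ⟨⟨⟨t,e⟩,⟨e,t⟩⟩,⟨⟨e,e⟩,e⟩⟩ applied to ⟨⟨t,e⟩,⟨e,t⟩⟩ yields ⟨⟨e,e⟩,e⟩.
[pell [hesk blicket]]: e with ⟨⟨e,e⟩,e⟩ — neither is a function whose domain matches the other; composition fails here.

undefined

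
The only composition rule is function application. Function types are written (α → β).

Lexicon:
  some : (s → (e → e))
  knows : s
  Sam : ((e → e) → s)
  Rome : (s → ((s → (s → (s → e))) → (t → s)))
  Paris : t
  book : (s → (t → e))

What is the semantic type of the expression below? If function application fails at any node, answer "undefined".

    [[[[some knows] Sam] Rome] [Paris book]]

undefined

At [some knows], some : (s → (e → e)) takes knows : s, giving (e → e).
At [[some knows] Sam], Sam : ((e → e) → s) takes [some knows] : (e → e), giving s.
At [[[some knows] Sam] Rome], Rome : (s → ((s → (s → (s → e))) → (t → s))) takes [[some knows] Sam] : s, giving ((s → (s → (s → e))) → (t → s)).
[Paris book]: t and (s → (t → e)) cannot combine by function application — type clash.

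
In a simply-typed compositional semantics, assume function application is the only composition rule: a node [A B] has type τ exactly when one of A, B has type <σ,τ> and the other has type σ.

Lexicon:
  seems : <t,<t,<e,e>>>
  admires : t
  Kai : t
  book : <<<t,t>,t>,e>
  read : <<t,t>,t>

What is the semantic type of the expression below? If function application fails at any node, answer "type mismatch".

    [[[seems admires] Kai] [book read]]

[seems admires]: functor seems : <t,<t,<e,e>>>, argument admires : t; result <t,<e,e>>.
[[seems admires] Kai]: functor [seems admires] : <t,<e,e>>, argument Kai : t; result <e,e>.
[book read]: functor book : <<<t,t>,t>,e>, argument read : <<t,t>,t>; result e.
[[[seems admires] Kai] [book read]]: functor [[seems admires] Kai] : <e,e>, argument [book read] : e; result e.

e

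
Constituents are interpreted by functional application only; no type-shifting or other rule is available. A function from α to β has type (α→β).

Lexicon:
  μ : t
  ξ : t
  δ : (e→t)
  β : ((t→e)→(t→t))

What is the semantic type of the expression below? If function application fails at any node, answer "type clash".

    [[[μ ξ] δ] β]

At [μ ξ]: neither t nor t can take the other as argument; the node is ill-typed.

type clash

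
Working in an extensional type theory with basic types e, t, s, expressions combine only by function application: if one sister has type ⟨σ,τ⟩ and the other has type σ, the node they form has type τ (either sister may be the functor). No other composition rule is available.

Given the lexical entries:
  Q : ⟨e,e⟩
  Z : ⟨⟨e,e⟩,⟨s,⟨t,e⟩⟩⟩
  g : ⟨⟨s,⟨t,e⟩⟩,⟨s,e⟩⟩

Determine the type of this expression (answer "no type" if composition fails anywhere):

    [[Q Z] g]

⟨s,e⟩

[Q Z]: Z is ⟨⟨e,e⟩,⟨s,⟨t,e⟩⟩⟩, Q is ⟨e,e⟩; result ⟨s,⟨t,e⟩⟩.
[[Q Z] g]: g is ⟨⟨s,⟨t,e⟩⟩,⟨s,e⟩⟩, [Q Z] is ⟨s,⟨t,e⟩⟩; result ⟨s,e⟩.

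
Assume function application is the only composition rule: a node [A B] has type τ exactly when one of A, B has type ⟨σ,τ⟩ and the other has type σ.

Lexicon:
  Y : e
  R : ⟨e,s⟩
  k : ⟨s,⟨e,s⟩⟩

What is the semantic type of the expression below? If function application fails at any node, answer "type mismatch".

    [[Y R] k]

[Y R] — R of type ⟨e,s⟩ combines with Y of type e: type s.
[[Y R] k] — k of type ⟨s,⟨e,s⟩⟩ combines with [Y R] of type s: type ⟨e,s⟩.

⟨e,s⟩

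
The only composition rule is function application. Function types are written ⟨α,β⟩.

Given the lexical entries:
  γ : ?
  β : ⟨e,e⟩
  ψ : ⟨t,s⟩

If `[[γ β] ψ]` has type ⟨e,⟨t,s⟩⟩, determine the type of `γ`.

For [[γ β] ψ] to have type ⟨e,⟨t,s⟩⟩ with ψ of type ⟨t,s⟩, [γ β] must be the function: [γ β] : ⟨⟨t,s⟩,⟨e,⟨t,s⟩⟩⟩.
For [γ β] to have type ⟨⟨t,s⟩,⟨e,⟨t,s⟩⟩⟩ with β of type ⟨e,e⟩, γ must be the function: γ : ⟨⟨e,e⟩,⟨⟨t,s⟩,⟨e,⟨t,s⟩⟩⟩⟩.

⟨⟨e,e⟩,⟨⟨t,s⟩,⟨e,⟨t,s⟩⟩⟩⟩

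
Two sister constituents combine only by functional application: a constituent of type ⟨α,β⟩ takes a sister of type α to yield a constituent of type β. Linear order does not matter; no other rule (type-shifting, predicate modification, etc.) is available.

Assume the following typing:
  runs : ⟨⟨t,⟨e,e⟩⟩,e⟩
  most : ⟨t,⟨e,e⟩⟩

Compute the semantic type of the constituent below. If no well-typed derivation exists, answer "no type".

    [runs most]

[runs most] — runs of type ⟨⟨t,⟨e,e⟩⟩,e⟩ combines with most of type ⟨t,⟨e,e⟩⟩: type e.

e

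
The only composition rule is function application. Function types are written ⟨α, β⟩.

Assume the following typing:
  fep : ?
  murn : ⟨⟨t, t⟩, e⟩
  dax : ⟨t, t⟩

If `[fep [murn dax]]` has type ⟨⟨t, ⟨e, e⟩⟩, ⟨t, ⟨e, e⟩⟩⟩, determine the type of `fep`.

For [fep [murn dax]] to have type ⟨⟨t, ⟨e, e⟩⟩, ⟨t, ⟨e, e⟩⟩⟩ with [murn dax] of type e, fep must be the function: fep : ⟨e, ⟨⟨t, ⟨e, e⟩⟩, ⟨t, ⟨e, e⟩⟩⟩⟩.

⟨e, ⟨⟨t, ⟨e, e⟩⟩, ⟨t, ⟨e, e⟩⟩⟩⟩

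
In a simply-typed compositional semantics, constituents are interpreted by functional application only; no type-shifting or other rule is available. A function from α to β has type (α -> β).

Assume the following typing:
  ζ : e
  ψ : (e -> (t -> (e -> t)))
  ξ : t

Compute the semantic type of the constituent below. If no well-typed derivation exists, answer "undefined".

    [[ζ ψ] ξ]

(e -> t)

[ζ ψ]: (e -> (t -> (e -> t))) applied to e yields (t -> (e -> t)).
[[ζ ψ] ξ]: (t -> (e -> t)) applied to t yields (e -> t).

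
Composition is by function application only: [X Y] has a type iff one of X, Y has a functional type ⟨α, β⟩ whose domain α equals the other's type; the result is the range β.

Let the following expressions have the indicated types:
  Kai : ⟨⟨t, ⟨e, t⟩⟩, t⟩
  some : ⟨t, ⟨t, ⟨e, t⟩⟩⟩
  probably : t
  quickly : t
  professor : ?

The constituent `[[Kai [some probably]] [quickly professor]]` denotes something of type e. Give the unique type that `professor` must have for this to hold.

[[Kai [some probably]] [quickly professor]] must have type e. The sister [Kai [some probably]] has type t; that is not a function onto e, so [quickly professor] must be the functor, of type ⟨t, e⟩.
[quickly professor] must have type ⟨t, e⟩. The sister quickly has type t; that is not a function onto ⟨t, e⟩, so professor must be the functor, of type ⟨t, ⟨t, e⟩⟩.

⟨t, ⟨t, e⟩⟩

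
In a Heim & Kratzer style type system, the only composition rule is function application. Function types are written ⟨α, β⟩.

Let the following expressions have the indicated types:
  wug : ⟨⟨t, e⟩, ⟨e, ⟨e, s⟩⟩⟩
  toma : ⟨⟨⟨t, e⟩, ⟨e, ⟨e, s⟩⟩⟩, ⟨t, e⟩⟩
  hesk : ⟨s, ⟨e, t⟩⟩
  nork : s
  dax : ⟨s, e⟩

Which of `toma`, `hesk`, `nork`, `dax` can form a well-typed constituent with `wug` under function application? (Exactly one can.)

toma — combines: toma : ⟨⟨⟨t, e⟩, ⟨e, ⟨e, s⟩⟩⟩, ⟨t, e⟩⟩ takes wug : ⟨⟨t, e⟩, ⟨e, ⟨e, s⟩⟩⟩ as argument, giving ⟨t, e⟩.
hesk : ⟨s, ⟨e, t⟩⟩ — wug needs ⟨t, e⟩; hesk needs s; neither fits.
nork : s — wug needs ⟨t, e⟩; nork needs nothing (atomic); neither fits.
dax : ⟨s, e⟩ — wug needs ⟨t, e⟩; dax needs s; neither fits.

toma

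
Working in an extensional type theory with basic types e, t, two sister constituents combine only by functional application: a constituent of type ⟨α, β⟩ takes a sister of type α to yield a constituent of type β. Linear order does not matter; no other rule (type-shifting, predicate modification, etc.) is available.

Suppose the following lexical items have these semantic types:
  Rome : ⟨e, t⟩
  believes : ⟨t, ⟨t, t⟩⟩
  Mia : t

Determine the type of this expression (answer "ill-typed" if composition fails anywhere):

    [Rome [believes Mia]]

At [believes Mia], believes : ⟨t, ⟨t, t⟩⟩ takes Mia : t, giving ⟨t, t⟩.
At [Rome [believes Mia]]: neither ⟨e, t⟩ nor ⟨t, t⟩ can take the other as argument; the node is ill-typed.

ill-typed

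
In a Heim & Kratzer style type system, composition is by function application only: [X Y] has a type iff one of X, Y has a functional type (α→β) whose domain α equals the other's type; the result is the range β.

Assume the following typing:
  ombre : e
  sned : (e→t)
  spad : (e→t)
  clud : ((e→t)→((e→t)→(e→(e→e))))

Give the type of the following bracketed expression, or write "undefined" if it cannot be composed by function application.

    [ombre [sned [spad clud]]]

(e→e)

[spad clud] — clud of type ((e→t)→((e→t)→(e→(e→e)))) combines with spad of type (e→t): type ((e→t)→(e→(e→e))).
[sned [spad clud]] — [spad clud] of type ((e→t)→(e→(e→e))) combines with sned of type (e→t): type (e→(e→e)).
[ombre [sned [spad clud]]] — [sned [spad clud]] of type (e→(e→e)) combines with ombre of type e: type (e→e).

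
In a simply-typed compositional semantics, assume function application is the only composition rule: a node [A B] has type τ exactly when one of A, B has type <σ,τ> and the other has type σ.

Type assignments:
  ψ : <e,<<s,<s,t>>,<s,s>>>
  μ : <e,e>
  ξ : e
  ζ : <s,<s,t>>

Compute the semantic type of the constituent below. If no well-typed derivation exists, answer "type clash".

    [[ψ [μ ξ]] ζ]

<s,s>

At [μ ξ], μ : <e,e> takes ξ : e, giving e.
At [ψ [μ ξ]], ψ : <e,<<s,<s,t>>,<s,s>>> takes [μ ξ] : e, giving <<s,<s,t>>,<s,s>>.
At [[ψ [μ ξ]] ζ], [ψ [μ ξ]] : <<s,<s,t>>,<s,s>> takes ζ : <s,<s,t>>, giving <s,s>.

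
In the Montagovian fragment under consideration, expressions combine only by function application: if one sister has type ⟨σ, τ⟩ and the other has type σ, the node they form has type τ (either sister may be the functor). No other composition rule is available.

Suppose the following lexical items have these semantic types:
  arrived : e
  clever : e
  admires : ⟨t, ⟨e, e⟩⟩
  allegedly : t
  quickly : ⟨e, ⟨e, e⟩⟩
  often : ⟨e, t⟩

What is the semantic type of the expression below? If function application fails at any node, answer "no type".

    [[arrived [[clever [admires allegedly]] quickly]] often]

t

[admires allegedly] — admires of type ⟨t, ⟨e, e⟩⟩ combines with allegedly of type t: type ⟨e, e⟩.
[clever [admires allegedly]] — [admires allegedly] of type ⟨e, e⟩ combines with clever of type e: type e.
[[clever [admires allegedly]] quickly] — quickly of type ⟨e, ⟨e, e⟩⟩ combines with [clever [admires allegedly]] of type e: type ⟨e, e⟩.
[arrived [[clever [admires allegedly]] quickly]] — [[clever [admires allegedly]] quickly] of type ⟨e, e⟩ combines with arrived of type e: type e.
[[arrived [[clever [admires allegedly]] quickly]] often] — often of type ⟨e, t⟩ combines with [arrived [[clever [admires allegedly]] quickly]] of type e: type t.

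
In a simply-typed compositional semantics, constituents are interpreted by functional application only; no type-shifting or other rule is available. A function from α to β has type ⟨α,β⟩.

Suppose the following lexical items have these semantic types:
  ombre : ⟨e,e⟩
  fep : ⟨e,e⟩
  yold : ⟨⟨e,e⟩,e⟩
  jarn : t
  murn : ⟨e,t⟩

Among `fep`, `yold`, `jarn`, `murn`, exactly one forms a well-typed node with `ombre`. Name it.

yold

fep : ⟨e,e⟩ — ombre needs e; fep needs e; neither fits.
yold — combines: yold : ⟨⟨e,e⟩,e⟩ takes ombre : ⟨e,e⟩ as argument, giving e.
jarn : t — ombre needs e; jarn needs nothing (atomic); neither fits.
murn : ⟨e,t⟩ — ombre needs e; murn needs e; neither fits.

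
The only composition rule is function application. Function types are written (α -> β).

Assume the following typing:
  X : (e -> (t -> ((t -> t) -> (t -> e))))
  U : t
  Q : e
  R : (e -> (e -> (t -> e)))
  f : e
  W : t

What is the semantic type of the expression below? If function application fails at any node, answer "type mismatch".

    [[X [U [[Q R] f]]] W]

At [Q R], R : (e -> (e -> (t -> e))) takes Q : e, giving (e -> (t -> e)).
At [[Q R] f], [Q R] : (e -> (t -> e)) takes f : e, giving (t -> e).
At [U [[Q R] f]], [[Q R] f] : (t -> e) takes U : t, giving e.
At [X [U [[Q R] f]]], X : (e -> (t -> ((t -> t) -> (t -> e)))) takes [U [[Q R] f]] : e, giving (t -> ((t -> t) -> (t -> e))).
At [[X [U [[Q R] f]]] W], [X [U [[Q R] f]]] : (t -> ((t -> t) -> (t -> e))) takes W : t, giving ((t -> t) -> (t -> e)).

((t -> t) -> (t -> e))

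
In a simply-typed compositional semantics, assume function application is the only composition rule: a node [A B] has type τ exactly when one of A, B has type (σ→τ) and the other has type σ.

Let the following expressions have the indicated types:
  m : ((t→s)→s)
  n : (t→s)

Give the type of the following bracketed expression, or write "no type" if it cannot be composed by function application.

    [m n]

[m n]: m is ((t→s)→s), n is (t→s); result s.

s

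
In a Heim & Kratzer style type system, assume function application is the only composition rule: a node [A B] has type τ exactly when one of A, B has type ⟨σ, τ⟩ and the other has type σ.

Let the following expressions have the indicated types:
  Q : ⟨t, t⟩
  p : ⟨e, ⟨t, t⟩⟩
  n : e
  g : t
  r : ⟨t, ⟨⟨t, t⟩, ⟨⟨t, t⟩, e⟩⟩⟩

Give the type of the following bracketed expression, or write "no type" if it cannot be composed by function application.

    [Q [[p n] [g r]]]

e

[p n] — p of type ⟨e, ⟨t, t⟩⟩ combines with n of type e: type ⟨t, t⟩.
[g r] — r of type ⟨t, ⟨⟨t, t⟩, ⟨⟨t, t⟩, e⟩⟩⟩ combines with g of type t: type ⟨⟨t, t⟩, ⟨⟨t, t⟩, e⟩⟩.
[[p n] [g r]] — [g r] of type ⟨⟨t, t⟩, ⟨⟨t, t⟩, e⟩⟩ combines with [p n] of type ⟨t, t⟩: type ⟨⟨t, t⟩, e⟩.
[Q [[p n] [g r]]] — [[p n] [g r]] of type ⟨⟨t, t⟩, e⟩ combines with Q of type ⟨t, t⟩: type e.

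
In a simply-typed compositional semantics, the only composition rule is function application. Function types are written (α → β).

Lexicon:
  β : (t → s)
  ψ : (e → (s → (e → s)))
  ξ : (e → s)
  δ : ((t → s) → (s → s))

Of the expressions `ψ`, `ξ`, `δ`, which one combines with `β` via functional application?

δ

ψ : (e → (s → (e → s))) — no; β wants t, and ψ wants e.
ξ : (e → s) — no; β wants t, and ξ wants e.
δ — combines: δ : ((t → s) → (s → s)) takes β : (t → s) as argument, giving (s → s).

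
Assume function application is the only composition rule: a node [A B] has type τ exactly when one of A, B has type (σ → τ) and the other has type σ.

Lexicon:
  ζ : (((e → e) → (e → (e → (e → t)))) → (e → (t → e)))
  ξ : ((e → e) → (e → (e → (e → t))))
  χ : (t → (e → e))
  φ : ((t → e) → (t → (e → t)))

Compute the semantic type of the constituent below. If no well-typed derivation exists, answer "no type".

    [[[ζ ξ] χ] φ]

no type

At [ζ ξ], ζ : (((e → e) → (e → (e → (e → t)))) → (e → (t → e))) takes ξ : ((e → e) → (e → (e → (e → t)))), giving (e → (t → e)).
[[ζ ξ] χ]: (e → (t → e)) with (t → (e → e)) — neither is a function whose domain matches the other; composition fails here.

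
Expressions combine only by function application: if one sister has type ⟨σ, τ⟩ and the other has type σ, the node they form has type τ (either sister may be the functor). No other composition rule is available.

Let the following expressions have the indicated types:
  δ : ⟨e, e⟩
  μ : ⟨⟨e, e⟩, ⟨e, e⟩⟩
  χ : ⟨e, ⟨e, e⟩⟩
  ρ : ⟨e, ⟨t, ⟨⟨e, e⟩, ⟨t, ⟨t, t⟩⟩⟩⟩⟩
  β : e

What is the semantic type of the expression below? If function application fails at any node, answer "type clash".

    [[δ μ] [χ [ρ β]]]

[δ μ] — μ of type ⟨⟨e, e⟩, ⟨e, e⟩⟩ combines with δ of type ⟨e, e⟩: type ⟨e, e⟩.
[ρ β] — ρ of type ⟨e, ⟨t, ⟨⟨e, e⟩, ⟨t, ⟨t, t⟩⟩⟩⟩⟩ combines with β of type e: type ⟨t, ⟨⟨e, e⟩, ⟨t, ⟨t, t⟩⟩⟩⟩.
At [χ [ρ β]]: neither ⟨e, ⟨e, e⟩⟩ nor ⟨t, ⟨⟨e, e⟩, ⟨t, ⟨t, t⟩⟩⟩⟩ can take the other as argument; the node is ill-typed.

type clash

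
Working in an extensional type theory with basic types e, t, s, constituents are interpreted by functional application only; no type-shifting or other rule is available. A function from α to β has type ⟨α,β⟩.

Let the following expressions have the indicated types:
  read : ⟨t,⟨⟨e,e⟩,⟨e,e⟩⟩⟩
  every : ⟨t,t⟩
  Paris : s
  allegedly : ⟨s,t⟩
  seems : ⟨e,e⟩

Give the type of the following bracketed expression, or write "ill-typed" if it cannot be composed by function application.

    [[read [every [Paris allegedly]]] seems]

⟨e,e⟩

[Paris allegedly] — allegedly of type ⟨s,t⟩ combines with Paris of type s: type t.
[every [Paris allegedly]] — every of type ⟨t,t⟩ combines with [Paris allegedly] of type t: type t.
[read [every [Paris allegedly]]] — read of type ⟨t,⟨⟨e,e⟩,⟨e,e⟩⟩⟩ combines with [every [Paris allegedly]] of type t: type ⟨⟨e,e⟩,⟨e,e⟩⟩.
[[read [every [Paris allegedly]]] seems] — [read [every [Paris allegedly]]] of type ⟨⟨e,e⟩,⟨e,e⟩⟩ combines with seems of type ⟨e,e⟩: type ⟨e,e⟩.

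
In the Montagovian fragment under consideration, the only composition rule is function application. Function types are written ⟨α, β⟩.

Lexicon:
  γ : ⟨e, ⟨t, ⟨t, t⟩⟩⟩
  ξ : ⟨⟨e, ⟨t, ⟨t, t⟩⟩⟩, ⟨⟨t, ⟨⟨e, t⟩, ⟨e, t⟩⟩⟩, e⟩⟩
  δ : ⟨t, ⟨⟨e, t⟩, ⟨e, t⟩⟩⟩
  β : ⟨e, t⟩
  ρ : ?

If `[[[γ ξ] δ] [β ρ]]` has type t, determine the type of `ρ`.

For [[[γ ξ] δ] [β ρ]] to have type t with [[γ ξ] δ] of type e, [β ρ] must be the function: [β ρ] : ⟨e, t⟩.
For [β ρ] to have type ⟨e, t⟩ with β of type ⟨e, t⟩, ρ must be the function: ρ : ⟨⟨e, t⟩, ⟨e, t⟩⟩.

⟨⟨e, t⟩, ⟨e, t⟩⟩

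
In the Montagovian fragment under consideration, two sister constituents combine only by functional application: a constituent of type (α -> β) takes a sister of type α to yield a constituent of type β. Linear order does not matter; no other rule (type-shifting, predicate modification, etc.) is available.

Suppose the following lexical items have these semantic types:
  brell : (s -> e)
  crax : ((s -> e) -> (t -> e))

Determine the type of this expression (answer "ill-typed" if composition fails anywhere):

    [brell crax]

[brell crax]: ((s -> e) -> (t -> e)) applied to (s -> e) yields (t -> e).

(t -> e)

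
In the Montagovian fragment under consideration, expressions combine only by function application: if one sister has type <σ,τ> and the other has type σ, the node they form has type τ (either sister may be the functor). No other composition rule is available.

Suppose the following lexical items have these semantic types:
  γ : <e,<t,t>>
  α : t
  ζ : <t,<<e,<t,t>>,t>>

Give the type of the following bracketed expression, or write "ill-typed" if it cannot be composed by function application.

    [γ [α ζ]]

t

[α ζ] — ζ of type <t,<<e,<t,t>>,t>> combines with α of type t: type <<e,<t,t>>,t>.
[γ [α ζ]] — [α ζ] of type <<e,<t,t>>,t> combines with γ of type <e,<t,t>>: type t.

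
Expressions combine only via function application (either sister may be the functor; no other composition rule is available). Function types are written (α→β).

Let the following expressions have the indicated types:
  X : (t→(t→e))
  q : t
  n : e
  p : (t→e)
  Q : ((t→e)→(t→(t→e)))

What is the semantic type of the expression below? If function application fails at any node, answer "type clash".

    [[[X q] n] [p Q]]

type clash

[X q] — X of type (t→(t→e)) combines with q of type t: type (t→e).
At [[X q] n]: neither (t→e) nor e can take the other as argument; the node is ill-typed.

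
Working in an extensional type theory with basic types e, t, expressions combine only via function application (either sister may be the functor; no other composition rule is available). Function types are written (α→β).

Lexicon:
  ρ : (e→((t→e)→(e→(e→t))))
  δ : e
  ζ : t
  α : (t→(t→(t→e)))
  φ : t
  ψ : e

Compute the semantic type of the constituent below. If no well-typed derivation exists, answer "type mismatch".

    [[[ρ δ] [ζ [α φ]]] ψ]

[ρ δ]: ρ is (e→((t→e)→(e→(e→t)))), δ is e; result ((t→e)→(e→(e→t))).
[α φ]: α is (t→(t→(t→e))), φ is t; result (t→(t→e)).
[ζ [α φ]]: [α φ] is (t→(t→e)), ζ is t; result (t→e).
[[ρ δ] [ζ [α φ]]]: [ρ δ] is ((t→e)→(e→(e→t))), [ζ [α φ]] is (t→e); result (e→(e→t)).
[[[ρ δ] [ζ [α φ]]] ψ]: [[ρ δ] [ζ [α φ]]] is (e→(e→t)), ψ is e; result (e→t).

(e→t)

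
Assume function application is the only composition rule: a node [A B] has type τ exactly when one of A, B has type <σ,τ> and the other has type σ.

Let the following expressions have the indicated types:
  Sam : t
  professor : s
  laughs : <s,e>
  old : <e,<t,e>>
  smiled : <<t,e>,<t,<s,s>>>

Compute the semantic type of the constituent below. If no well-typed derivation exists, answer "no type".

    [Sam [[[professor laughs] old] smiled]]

<s,s>

[professor laughs] — laughs of type <s,e> combines with professor of type s: type e.
[[professor laughs] old] — old of type <e,<t,e>> combines with [professor laughs] of type e: type <t,e>.
[[[professor laughs] old] smiled] — smiled of type <<t,e>,<t,<s,s>>> combines with [[professor laughs] old] of type <t,e>: type <t,<s,s>>.
[Sam [[[professor laughs] old] smiled]] — [[[professor laughs] old] smiled] of type <t,<s,s>> combines with Sam of type t: type <s,s>.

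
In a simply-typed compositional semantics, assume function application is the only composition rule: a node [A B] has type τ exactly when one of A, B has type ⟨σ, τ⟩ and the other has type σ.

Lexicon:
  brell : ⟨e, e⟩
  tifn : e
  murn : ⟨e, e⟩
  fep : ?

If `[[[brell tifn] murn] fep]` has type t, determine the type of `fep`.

[[[brell tifn] murn] fep] is required to be t. [[brell tifn] murn] : e cannot yield t as functor, so fep : ⟨e, t⟩.

⟨e, t⟩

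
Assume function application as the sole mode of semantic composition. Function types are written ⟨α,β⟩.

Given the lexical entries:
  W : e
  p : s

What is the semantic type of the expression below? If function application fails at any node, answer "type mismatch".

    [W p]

At [W p]: neither e nor s can take the other as argument; the node is ill-typed.

type mismatch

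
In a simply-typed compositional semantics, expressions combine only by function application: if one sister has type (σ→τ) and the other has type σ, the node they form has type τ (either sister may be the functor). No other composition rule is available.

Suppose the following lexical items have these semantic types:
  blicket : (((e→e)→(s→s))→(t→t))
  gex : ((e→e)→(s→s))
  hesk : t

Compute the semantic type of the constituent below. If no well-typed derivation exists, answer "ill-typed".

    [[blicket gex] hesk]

t

[blicket gex] — blicket of type (((e→e)→(s→s))→(t→t)) combines with gex of type ((e→e)→(s→s)): type (t→t).
[[blicket gex] hesk] — [blicket gex] of type (t→t) combines with hesk of type t: type t.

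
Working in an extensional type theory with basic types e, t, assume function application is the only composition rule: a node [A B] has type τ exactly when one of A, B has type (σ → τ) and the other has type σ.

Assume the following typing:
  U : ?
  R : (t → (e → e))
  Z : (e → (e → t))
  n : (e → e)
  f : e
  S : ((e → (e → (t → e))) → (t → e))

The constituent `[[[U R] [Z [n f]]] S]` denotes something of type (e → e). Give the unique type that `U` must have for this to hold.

For [[[U R] [Z [n f]]] S] to have type (e → e) with S of type ((e → (e → (t → e))) → (t → e)), [[U R] [Z [n f]]] must be the function: [[U R] [Z [n f]]] : (((e → (e → (t → e))) → (t → e)) → (e → e)).
For [[U R] [Z [n f]]] to have type (((e → (e → (t → e))) → (t → e)) → (e → e)) with [Z [n f]] of type (e → t), [U R] must be the function: [U R] : ((e → t) → (((e → (e → (t → e))) → (t → e)) → (e → e))).
For [U R] to have type ((e → t) → (((e → (e → (t → e))) → (t → e)) → (e → e))) with R of type (t → (e → e)), U must be the function: U : ((t → (e → e)) → ((e → t) → (((e → (e → (t → e))) → (t → e)) → (e → e)))).

((t → (e → e)) → ((e → t) → (((e → (e → (t → e))) → (t → e)) → (e → e))))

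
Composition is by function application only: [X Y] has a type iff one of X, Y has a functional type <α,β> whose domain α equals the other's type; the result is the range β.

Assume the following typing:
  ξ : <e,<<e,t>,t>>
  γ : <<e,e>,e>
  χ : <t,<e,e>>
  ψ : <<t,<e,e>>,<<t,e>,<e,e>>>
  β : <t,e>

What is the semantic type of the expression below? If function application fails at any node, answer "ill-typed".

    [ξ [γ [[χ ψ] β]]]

[χ ψ]: ψ is <<t,<e,e>>,<<t,e>,<e,e>>>, χ is <t,<e,e>>; result <<t,e>,<e,e>>.
[[χ ψ] β]: [χ ψ] is <<t,e>,<e,e>>, β is <t,e>; result <e,e>.
[γ [[χ ψ] β]]: γ is <<e,e>,e>, [[χ ψ] β] is <e,e>; result e.
[ξ [γ [[χ ψ] β]]]: ξ is <e,<<e,t>,t>>, [γ [[χ ψ] β]] is e; result <<e,t>,t>.

<<e,t>,t>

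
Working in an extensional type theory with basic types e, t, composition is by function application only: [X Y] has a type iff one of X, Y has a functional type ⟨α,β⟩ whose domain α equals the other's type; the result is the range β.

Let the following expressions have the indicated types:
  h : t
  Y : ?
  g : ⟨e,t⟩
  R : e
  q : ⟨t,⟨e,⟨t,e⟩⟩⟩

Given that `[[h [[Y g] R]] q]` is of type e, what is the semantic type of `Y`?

[[h [[Y g] R]] q] must have type e. The sister q has type ⟨t,⟨e,⟨t,e⟩⟩⟩; that is not a function onto e, so [h [[Y g] R]] must be the functor, of type ⟨⟨t,⟨e,⟨t,e⟩⟩⟩,e⟩.
[h [[Y g] R]] must have type ⟨⟨t,⟨e,⟨t,e⟩⟩⟩,e⟩. The sister h has type t; that is not a function onto ⟨⟨t,⟨e,⟨t,e⟩⟩⟩,e⟩, so [[Y g] R] must be the functor, of type ⟨t,⟨⟨t,⟨e,⟨t,e⟩⟩⟩,e⟩⟩.
[[Y g] R] must have type ⟨t,⟨⟨t,⟨e,⟨t,e⟩⟩⟩,e⟩⟩. The sister R has type e; that is not a function onto ⟨t,⟨⟨t,⟨e,⟨t,e⟩⟩⟩,e⟩⟩, so [Y g] must be the functor, of type ⟨e,⟨t,⟨⟨t,⟨e,⟨t,e⟩⟩⟩,e⟩⟩⟩.
[Y g] must have type ⟨e,⟨t,⟨⟨t,⟨e,⟨t,e⟩⟩⟩,e⟩⟩⟩. The sister g has type ⟨e,t⟩; that is not a function onto ⟨e,⟨t,⟨⟨t,⟨e,⟨t,e⟩⟩⟩,e⟩⟩⟩, so Y must be the functor, of type ⟨⟨e,t⟩,⟨e,⟨t,⟨⟨t,⟨e,⟨t,e⟩⟩⟩,e⟩⟩⟩⟩.

⟨⟨e,t⟩,⟨e,⟨t,⟨⟨t,⟨e,⟨t,e⟩⟩⟩,e⟩⟩⟩⟩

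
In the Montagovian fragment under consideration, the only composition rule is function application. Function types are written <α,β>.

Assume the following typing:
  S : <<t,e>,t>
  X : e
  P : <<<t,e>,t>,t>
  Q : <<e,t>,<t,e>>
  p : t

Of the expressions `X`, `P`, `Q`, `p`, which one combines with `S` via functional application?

X : e — S needs <t,e>; X needs nothing (atomic); neither fits.
P — combines: P : <<<t,e>,t>,t> takes S : <<t,e>,t> as argument, giving t.
Q : <<e,t>,<t,e>> — S needs <t,e>; Q needs <e,t>; neither fits.
p : t — S needs <t,e>; p needs nothing (atomic); neither fits.

P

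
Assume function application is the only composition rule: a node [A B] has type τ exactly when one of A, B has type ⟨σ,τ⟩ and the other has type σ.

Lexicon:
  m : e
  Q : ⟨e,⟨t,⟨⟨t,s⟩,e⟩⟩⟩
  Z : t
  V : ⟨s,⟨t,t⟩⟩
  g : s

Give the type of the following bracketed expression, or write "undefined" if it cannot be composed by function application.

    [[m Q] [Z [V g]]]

⟨⟨t,s⟩,e⟩

At [m Q], Q : ⟨e,⟨t,⟨⟨t,s⟩,e⟩⟩⟩ takes m : e, giving ⟨t,⟨⟨t,s⟩,e⟩⟩.
At [V g], V : ⟨s,⟨t,t⟩⟩ takes g : s, giving ⟨t,t⟩.
At [Z [V g]], [V g] : ⟨t,t⟩ takes Z : t, giving t.
At [[m Q] [Z [V g]]], [m Q] : ⟨t,⟨⟨t,s⟩,e⟩⟩ takes [Z [V g]] : t, giving ⟨⟨t,s⟩,e⟩.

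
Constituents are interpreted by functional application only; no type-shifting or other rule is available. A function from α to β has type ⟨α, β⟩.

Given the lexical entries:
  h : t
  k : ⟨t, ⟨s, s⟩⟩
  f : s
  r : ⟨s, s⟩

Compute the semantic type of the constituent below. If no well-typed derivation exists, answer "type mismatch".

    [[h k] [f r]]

[h k]: k is ⟨t, ⟨s, s⟩⟩, h is t; result ⟨s, s⟩.
[f r]: r is ⟨s, s⟩, f is s; result s.
[[h k] [f r]]: [h k] is ⟨s, s⟩, [f r] is s; result s.

s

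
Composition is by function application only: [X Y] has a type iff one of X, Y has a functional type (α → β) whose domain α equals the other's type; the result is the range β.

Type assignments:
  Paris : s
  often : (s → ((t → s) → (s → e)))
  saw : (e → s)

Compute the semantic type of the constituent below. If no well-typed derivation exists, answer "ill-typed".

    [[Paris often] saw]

ill-typed

[Paris often] — often of type (s → ((t → s) → (s → e))) combines with Paris of type s: type ((t → s) → (s → e)).
At [[Paris often] saw]: neither ((t → s) → (s → e)) nor (e → s) can take the other as argument; the node is ill-typed.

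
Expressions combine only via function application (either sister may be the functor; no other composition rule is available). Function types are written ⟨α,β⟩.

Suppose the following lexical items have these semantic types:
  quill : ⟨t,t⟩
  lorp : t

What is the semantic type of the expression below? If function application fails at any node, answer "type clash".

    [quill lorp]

t

[quill lorp] — quill of type ⟨t,t⟩ combines with lorp of type t: type t.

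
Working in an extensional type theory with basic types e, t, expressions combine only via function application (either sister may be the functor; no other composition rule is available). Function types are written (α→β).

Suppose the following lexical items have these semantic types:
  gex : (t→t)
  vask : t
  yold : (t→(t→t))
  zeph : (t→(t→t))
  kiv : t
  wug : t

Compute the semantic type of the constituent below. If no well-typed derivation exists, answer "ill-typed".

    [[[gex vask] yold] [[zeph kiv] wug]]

t

At [gex vask], gex : (t→t) takes vask : t, giving t.
At [[gex vask] yold], yold : (t→(t→t)) takes [gex vask] : t, giving (t→t).
At [zeph kiv], zeph : (t→(t→t)) takes kiv : t, giving (t→t).
At [[zeph kiv] wug], [zeph kiv] : (t→t) takes wug : t, giving t.
At [[[gex vask] yold] [[zeph kiv] wug]], [[gex vask] yold] : (t→t) takes [[zeph kiv] wug] : t, giving t.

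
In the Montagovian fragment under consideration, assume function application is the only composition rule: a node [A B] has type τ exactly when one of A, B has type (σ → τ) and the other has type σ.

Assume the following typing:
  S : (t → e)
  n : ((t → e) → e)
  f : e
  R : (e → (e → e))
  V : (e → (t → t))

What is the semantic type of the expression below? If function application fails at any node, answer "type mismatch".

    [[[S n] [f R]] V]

(t → t)

[S n]: functor n : ((t → e) → e), argument S : (t → e); result e.
[f R]: functor R : (e → (e → e)), argument f : e; result (e → e).
[[S n] [f R]]: functor [f R] : (e → e), argument [S n] : e; result e.
[[[S n] [f R]] V]: functor V : (e → (t → t)), argument [[S n] [f R]] : e; result (t → t).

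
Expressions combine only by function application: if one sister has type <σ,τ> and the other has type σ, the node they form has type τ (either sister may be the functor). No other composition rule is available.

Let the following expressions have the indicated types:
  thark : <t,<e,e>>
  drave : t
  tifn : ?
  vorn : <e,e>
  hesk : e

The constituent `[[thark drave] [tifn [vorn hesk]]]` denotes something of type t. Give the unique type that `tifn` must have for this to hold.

At [[thark drave] [tifn [vorn hesk]]] (required: t): [thark drave] is <e,e>, which is not a function with range t; hence [tifn [vorn hesk]] is the functor — type <<e,e>,t>.
At [tifn [vorn hesk]] (required: <<e,e>,t>): [vorn hesk] is e, which is not a function with range <<e,e>,t>; hence tifn is the functor — type <e,<<e,e>,t>>.

<e,<<e,e>,t>>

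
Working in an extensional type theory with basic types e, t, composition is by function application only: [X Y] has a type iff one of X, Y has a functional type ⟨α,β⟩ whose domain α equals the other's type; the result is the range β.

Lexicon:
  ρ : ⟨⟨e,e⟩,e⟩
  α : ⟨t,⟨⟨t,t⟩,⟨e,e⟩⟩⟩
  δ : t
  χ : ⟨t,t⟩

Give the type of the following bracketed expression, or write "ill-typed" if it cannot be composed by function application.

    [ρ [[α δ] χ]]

e

[α δ] — α of type ⟨t,⟨⟨t,t⟩,⟨e,e⟩⟩⟩ combines with δ of type t: type ⟨⟨t,t⟩,⟨e,e⟩⟩.
[[α δ] χ] — [α δ] of type ⟨⟨t,t⟩,⟨e,e⟩⟩ combines with χ of type ⟨t,t⟩: type ⟨e,e⟩.
[ρ [[α δ] χ]] — ρ of type ⟨⟨e,e⟩,e⟩ combines with [[α δ] χ] of type ⟨e,e⟩: type e.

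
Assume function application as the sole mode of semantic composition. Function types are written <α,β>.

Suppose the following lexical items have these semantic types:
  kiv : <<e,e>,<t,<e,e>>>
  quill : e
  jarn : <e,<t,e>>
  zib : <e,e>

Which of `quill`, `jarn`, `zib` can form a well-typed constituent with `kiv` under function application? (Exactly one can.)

quill : e — neither side's domain matches the other.
jarn : <e,<t,e>> — neither side's domain matches the other.
zib — combines: kiv : <<e,e>,<t,<e,e>>> takes zib : <e,e> as argument, giving <t,<e,e>>.

zib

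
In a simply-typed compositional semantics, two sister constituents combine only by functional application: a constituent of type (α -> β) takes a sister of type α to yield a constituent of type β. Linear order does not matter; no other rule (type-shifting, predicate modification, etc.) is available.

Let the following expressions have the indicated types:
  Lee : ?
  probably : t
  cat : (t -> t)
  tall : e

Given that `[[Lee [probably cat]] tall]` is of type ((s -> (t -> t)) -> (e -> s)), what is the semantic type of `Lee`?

[[Lee [probably cat]] tall] is required to be ((s -> (t -> t)) -> (e -> s)). tall : e cannot yield ((s -> (t -> t)) -> (e -> s)) as functor, so [Lee [probably cat]] : (e -> ((s -> (t -> t)) -> (e -> s))).
[Lee [probably cat]] is required to be (e -> ((s -> (t -> t)) -> (e -> s))). [probably cat] : t cannot yield (e -> ((s -> (t -> t)) -> (e -> s))) as functor, so Lee : (t -> (e -> ((s -> (t -> t)) -> (e -> s)))).

(t -> (e -> ((s -> (t -> t)) -> (e -> s))))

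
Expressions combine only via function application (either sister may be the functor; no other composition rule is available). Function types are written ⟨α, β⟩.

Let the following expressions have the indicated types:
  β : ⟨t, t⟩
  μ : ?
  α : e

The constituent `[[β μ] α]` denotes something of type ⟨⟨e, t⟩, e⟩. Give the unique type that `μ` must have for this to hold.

[[β μ] α] is required to be ⟨⟨e, t⟩, e⟩. α : e cannot yield ⟨⟨e, t⟩, e⟩ as functor, so [β μ] : ⟨e, ⟨⟨e, t⟩, e⟩⟩.
[β μ] is required to be ⟨e, ⟨⟨e, t⟩, e⟩⟩. β : ⟨t, t⟩ cannot yield ⟨e, ⟨⟨e, t⟩, e⟩⟩ as functor, so μ : ⟨⟨t, t⟩, ⟨e, ⟨⟨e, t⟩, e⟩⟩⟩.

⟨⟨t, t⟩, ⟨e, ⟨⟨e, t⟩, e⟩⟩⟩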